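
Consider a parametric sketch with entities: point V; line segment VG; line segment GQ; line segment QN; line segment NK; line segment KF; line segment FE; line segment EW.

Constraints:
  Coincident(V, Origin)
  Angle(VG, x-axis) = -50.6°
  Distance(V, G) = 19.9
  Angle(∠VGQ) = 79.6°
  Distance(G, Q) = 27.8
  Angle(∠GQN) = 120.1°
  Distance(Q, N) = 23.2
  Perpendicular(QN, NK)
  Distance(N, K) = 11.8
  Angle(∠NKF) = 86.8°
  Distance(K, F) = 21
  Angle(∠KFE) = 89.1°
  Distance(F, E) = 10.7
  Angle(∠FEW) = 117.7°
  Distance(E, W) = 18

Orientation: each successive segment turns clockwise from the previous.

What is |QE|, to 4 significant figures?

2.998

∠NKF = 86.8° gives KF at -34.10° from the x-axis; with |KF| = 21.0, F = (-8.141, -18.59). ∠KFE = 89.1° gives FE at -125.0° from the x-axis; with |FE| = 10.7, E = (-14.28, -27.35). Then |QE| = |E − Q| = 2.998.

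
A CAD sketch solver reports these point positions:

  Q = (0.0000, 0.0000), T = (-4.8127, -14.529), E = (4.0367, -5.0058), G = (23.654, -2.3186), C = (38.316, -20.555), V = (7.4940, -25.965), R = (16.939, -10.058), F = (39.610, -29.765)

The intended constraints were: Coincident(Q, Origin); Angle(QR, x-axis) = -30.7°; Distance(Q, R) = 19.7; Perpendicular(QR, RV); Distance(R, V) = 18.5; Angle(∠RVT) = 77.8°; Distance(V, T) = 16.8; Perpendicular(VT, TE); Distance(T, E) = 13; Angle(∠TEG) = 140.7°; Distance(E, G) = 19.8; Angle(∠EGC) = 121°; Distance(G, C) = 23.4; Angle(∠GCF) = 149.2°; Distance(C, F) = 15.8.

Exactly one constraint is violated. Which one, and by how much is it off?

Distance(C, F) = 15.8 — off by 6.50.

Q = (0.00, 0.00) ✓; QR at -30.70° ✓; |QR| = 19.70 ✓; ∠(QR, RV) = 90.00° ✓; |RV| = 18.50 ✓; ∠RVT = 77.80° ✓; |VT| = 16.80 ✓; ∠(VT, TE) = 90.00° ✓; |TE| = 13.00 ✓; ∠TEG = 140.7° ✓; |EG| = 19.80 ✓; ∠EGC = 121.0° ✓; |GC| = 23.40 ✓; ∠GCF = 149.2° ✓; |CF| = 9.300 ✗.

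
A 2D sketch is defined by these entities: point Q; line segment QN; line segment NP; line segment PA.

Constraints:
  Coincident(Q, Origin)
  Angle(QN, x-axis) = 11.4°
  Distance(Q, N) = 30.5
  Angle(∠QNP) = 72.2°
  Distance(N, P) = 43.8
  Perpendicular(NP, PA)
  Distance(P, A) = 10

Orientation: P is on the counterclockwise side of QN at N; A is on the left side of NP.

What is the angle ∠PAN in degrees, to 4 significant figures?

77.14°

∠QNP = 72.2°, so NP runs at 11.4° + (180° − 72.2°) = 119.2° from the x-axis; with |NP| = 43.8, P = N + 43.8·(cos 119.2°, sin 119.2°) = (8.530, 44.26). NP is perpendicular to PA; with |PA| = 10.0 on the left of NP, A = P + 10.0·(-0.8729, -0.4879) = (-0.1992, 39.38). Then cos ∠PAN = AP·AN / (|AP||AN|), giving 77.14°.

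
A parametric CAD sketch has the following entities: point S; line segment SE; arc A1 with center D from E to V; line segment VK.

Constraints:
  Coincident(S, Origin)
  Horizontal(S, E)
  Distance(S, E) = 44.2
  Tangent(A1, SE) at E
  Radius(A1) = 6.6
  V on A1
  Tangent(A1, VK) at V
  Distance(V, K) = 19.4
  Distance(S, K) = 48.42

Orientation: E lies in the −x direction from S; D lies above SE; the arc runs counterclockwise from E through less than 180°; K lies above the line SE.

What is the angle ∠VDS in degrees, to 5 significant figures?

16.516°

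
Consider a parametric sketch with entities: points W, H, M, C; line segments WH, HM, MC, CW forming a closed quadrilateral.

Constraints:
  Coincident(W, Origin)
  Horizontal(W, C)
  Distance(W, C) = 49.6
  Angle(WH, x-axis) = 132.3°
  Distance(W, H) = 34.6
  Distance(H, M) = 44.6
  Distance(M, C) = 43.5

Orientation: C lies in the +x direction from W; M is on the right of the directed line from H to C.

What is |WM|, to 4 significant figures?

10.00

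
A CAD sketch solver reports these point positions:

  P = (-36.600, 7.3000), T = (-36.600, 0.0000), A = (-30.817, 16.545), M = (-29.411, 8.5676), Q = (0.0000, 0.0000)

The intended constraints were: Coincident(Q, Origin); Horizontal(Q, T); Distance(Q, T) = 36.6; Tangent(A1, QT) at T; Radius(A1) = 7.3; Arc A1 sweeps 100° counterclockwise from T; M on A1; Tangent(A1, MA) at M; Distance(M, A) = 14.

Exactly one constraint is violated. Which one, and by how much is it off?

Distance(M, A) = 14 — off by 5.90.

Q = (0.00, 0.00) ✓; Q.y = 0.00, T.y = 0.00 ✓; |QT| = 36.60 ✓; ∠(PT, TQ) = 90.00° ✓; |PT| = 7.300 ✓; bearing(P→M) − bearing(P→T) = 100.0° ✓; |PM| = 7.300 ✓; ∠(PM, MA) = 90.00° ✓; |MA| = 8.100 ✗.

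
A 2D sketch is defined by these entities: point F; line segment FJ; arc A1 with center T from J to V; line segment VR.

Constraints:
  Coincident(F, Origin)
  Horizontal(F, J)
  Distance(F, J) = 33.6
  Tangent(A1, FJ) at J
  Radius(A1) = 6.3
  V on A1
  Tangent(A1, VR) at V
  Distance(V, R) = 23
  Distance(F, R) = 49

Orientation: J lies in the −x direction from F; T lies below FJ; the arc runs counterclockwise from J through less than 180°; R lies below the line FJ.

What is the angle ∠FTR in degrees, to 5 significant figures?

114.02°

F is at the origin; FJ is horizontal with |FJ| = 33.6 and J on the −x side, so J = (-33.600, 0.0000). The tangent condition forces TJ to be normal to FJ, so T = J + (0, -6.3) = (-33.600, -6.3000). Since TV ⟂ VR (tangency), |TR| = √(6.3² + 23.0²) = 23.847 regardless of where V sits on A1. So R lies on both circle(F, 49.0) and circle(T, 23.847); the below-FJ intersection is R = (-39.126, -29.498). V is the foot of the tangent from R: V = (-39.896, -6.5110).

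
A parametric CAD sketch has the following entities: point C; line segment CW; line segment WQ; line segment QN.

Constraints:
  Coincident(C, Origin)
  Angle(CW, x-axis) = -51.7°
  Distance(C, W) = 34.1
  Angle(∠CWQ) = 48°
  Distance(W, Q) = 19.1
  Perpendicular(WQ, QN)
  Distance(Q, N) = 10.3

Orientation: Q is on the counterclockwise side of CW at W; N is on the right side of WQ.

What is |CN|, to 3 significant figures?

35.8

∠CWQ = 48.0°, so WQ runs at -51.7° + (180° − 48.0°) = 80.3° from the x-axis; with |WQ| = 19.1, Q = W + 19.1·(cos 80.3°, sin 80.3°) = (24.4, -7.93). WQ ⟂ QN; with |QN| = 10.3 on the right of WQ, N = Q + 10.3·(0.986, -0.168) = (34.5, -9.67). Then |CN| = |N − C| = 35.8.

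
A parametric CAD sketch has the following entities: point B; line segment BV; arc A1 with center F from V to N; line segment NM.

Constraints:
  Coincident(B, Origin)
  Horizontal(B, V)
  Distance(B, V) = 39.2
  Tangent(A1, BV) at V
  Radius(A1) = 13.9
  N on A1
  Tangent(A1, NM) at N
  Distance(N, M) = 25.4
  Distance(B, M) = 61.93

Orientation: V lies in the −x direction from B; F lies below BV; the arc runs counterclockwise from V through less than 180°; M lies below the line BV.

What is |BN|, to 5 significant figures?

55.477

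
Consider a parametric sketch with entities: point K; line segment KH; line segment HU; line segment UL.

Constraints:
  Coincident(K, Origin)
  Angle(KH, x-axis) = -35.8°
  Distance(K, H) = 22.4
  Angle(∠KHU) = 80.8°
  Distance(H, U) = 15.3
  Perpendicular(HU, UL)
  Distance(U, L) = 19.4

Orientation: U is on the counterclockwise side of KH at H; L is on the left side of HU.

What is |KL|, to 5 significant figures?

12.028

K is at the origin; KH runs at -35.8° with length 22.4, so H = 22.4·(cos -35.8°, sin -35.8°) = (18.168, -13.103). ∠KHU = 80.8°, so HU runs at -35.8° + (180° − 80.8°) = 63.400° from the x-axis; with |HU| = 15.3, U = H + 15.3·(cos 63.400°, sin 63.400°) = (25.019, 0.57751). HU is perpendicular to UL; with |UL| = 19.4 on the left of HU, L = U + 19.4·(-0.89415, 0.44776) = (7.6720, 9.2640). Then |KL| = |L − K| = 12.028.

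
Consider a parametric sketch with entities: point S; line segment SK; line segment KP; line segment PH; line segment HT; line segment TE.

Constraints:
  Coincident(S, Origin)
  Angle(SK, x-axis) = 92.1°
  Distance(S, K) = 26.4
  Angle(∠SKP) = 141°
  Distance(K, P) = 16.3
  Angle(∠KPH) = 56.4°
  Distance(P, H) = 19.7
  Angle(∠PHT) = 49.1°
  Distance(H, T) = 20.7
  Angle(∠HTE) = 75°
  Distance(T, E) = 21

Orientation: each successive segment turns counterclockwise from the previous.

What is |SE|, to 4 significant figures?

46.11

S is at the origin; SK runs at 92.1° with length 26.4, so K = (-0.9674, 26.38). ∠SKP = 141.0° gives KP at 131.1° from the x-axis; with |KP| = 16.3, P = (-11.68, 38.67). ∠KPH = 56.4° gives PH at -105.3° from the x-axis; with |PH| = 19.7, H = (-16.88, 19.66). ∠PHT = 49.1° gives HT at 25.60° from the x-axis; with |HT| = 20.7, T = (1.787, 28.61). ∠HTE = 75.0° gives TE at 130.6° from the x-axis; with |TE| = 21.0, E = (-11.88, 44.55). Then |SE| = |E − S| = 46.11.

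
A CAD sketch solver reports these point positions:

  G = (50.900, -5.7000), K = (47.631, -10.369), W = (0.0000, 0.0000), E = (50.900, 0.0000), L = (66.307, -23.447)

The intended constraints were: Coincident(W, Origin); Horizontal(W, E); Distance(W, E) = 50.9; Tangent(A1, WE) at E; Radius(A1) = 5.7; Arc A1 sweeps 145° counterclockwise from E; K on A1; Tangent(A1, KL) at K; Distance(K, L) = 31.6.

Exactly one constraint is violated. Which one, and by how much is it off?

Distance(K, L) = 31.6 — off by 8.80.

W = (0.00, 0.00) ✓; W.y = 0.00, E.y = 0.00 ✓; |WE| = 50.90 ✓; ∠(GE, EW) = 90.00° ✓; |GE| = 5.700 ✓; bearing(G→K) − bearing(G→E) = 145.0° ✓; |GK| = 5.700 ✓; ∠(GK, KL) = 90.00° ✓; |KL| = 22.80 ✗.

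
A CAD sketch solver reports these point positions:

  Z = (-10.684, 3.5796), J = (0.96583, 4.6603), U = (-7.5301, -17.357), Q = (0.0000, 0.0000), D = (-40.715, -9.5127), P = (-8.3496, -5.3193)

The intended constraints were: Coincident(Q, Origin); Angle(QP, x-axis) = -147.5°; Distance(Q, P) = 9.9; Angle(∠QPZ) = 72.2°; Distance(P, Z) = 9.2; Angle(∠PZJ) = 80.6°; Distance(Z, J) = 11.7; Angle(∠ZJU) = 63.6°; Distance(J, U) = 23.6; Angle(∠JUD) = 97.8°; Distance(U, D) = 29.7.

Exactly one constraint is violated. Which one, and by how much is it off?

Distance(U, D) = 29.7 — off by 4.40.

Q = (0.00, 0.00) ✓; QP at -147.5° ✓; |QP| = 9.900 ✓; ∠QPZ = 72.20° ✓; |PZ| = 9.200 ✓; ∠PZJ = 80.60° ✓; |ZJ| = 11.70 ✓; ∠ZJU = 63.60° ✓; |JU| = 23.60 ✓; ∠JUD = 97.80° ✓; |UD| = 34.10 ✗.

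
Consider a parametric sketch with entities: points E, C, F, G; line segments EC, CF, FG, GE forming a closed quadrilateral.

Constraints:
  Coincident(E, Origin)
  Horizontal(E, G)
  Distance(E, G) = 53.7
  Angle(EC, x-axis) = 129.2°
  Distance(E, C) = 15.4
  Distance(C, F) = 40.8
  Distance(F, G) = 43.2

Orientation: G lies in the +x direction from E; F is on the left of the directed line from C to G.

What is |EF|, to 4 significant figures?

41.38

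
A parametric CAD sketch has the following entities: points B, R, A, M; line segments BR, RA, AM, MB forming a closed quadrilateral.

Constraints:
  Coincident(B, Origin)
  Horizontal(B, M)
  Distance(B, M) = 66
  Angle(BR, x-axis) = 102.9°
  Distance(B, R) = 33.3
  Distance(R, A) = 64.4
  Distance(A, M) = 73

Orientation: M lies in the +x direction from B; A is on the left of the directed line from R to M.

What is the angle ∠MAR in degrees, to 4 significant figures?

71.20°

Checks: BR at 102.9° ✓; |RA| = 64.40 ✓; |AM| = 73.00 ✓.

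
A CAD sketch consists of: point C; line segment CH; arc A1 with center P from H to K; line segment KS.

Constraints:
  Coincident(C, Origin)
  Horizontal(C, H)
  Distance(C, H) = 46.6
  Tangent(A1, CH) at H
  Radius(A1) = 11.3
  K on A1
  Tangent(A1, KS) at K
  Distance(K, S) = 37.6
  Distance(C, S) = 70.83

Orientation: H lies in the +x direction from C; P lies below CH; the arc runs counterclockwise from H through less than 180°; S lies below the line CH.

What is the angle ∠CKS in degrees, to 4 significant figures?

134.4°

C is at the origin; C and H share the same y with |CH| = 46.6 and H on the +x side, so H = (46.60, 0.000). The tangent condition forces PH to be normal to CH, so P = H + (0, -11.3) = (46.60, -11.30). Since PK ⟂ KS (tangency), |PS| = √(11.3² + 37.6²) = 39.26 regardless of where K sits on A1. So S lies on both circle(C, 70.83) and circle(P, 39.26); the below-CH intersection is S = (49.73, -50.44). K is the foot of the tangent from S: K = (36.07, -15.40).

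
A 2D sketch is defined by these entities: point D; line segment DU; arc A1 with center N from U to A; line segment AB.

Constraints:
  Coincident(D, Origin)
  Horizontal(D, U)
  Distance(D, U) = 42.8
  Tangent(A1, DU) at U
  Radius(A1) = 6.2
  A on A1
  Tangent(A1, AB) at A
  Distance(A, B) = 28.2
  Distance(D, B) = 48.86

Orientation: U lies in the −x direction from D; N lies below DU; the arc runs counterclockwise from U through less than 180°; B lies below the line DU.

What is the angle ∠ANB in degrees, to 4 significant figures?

77.60°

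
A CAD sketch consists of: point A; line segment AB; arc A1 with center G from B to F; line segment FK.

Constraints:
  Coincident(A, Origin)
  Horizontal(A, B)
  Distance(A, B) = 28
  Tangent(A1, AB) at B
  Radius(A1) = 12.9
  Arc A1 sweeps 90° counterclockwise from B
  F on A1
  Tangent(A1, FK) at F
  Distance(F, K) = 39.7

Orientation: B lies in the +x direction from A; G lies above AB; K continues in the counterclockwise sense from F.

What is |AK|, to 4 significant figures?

66.63

A is at the origin; A and B share the same y with |AB| = 28.0 and B on the +x side, so B = (28.00, 0.000). A1 meets AB tangentially, so GB is at right angles to AB, so G = B + (0, 12.9) = (28.00, 12.90). On A1, B sits at bearing -90° from G; a 90° counterclockwise sweep puts F at bearing 0°, so F = G + 12.9·(cos 0°, sin 0°) = (40.90, 12.90). Since A1 is tangent to FK there, GF ⟂ FK, so FK runs along (−sin 0°, cos 0°); with |FK| = 39.7, K = (40.90, 52.60). Then |AK| = |K − A| = 66.63.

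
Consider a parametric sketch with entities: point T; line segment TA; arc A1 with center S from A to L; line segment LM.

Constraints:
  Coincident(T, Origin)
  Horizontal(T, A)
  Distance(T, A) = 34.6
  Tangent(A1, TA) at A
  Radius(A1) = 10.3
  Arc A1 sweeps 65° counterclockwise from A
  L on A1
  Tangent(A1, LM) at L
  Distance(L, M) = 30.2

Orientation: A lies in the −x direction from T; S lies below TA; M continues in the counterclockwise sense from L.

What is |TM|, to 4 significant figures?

65.76

T is at the origin; T and A share the same y with |TA| = 34.6 and A on the −x side, so A = (-34.60, 0.000). A1 meets TA tangentially, so SA is at right angles to TA, so S = A + (0, -10.3) = (-34.60, -10.30). On A1, A sits at bearing 90° from S; a 65° counterclockwise sweep puts L at bearing 155°, so L = S + 10.3·(cos 155°, sin 155°) = (-43.93, -5.947). A1 meets LM tangentially, so SL is at right angles to LM, so LM runs along (−sin 155°, cos 155°); with |LM| = 30.2, M = (-56.70, -33.32). Then |TM| = |M − T| = 65.76.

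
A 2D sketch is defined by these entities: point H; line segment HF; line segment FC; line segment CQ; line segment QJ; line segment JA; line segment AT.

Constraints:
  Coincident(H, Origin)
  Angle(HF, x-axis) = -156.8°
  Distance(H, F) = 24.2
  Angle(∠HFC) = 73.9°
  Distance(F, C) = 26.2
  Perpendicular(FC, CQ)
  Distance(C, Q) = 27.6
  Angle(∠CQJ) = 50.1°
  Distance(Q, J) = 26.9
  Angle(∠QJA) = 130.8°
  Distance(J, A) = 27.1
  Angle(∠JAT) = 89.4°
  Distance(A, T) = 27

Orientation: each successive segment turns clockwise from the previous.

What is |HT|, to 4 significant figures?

47.52

H is at the origin; HF runs at -156.8° with length 24.2, so F = (-22.24, -9.533). ∠HFC = 73.9° gives FC at 97.10° from the x-axis; with |FC| = 26.2, C = (-25.48, 16.47). The perpendicularity gives CQ at right angles to FC, so CQ runs at 7.100°; with |CQ| = 27.6, Q = (1.907, 19.88). ∠CQJ = 50.1° gives QJ at -122.8° from the x-axis; with |QJ| = 26.9, J = (-12.67, -2.734). ∠QJA = 130.8° gives JA at -172.0° from the x-axis; with |JA| = 27.1, A = (-39.50, -6.506). ∠JAT = 89.4° gives AT at 97.40° from the x-axis; with |AT| = 27.0, T = (-42.98, 20.27). Then |HT| = |T − H| = 47.52.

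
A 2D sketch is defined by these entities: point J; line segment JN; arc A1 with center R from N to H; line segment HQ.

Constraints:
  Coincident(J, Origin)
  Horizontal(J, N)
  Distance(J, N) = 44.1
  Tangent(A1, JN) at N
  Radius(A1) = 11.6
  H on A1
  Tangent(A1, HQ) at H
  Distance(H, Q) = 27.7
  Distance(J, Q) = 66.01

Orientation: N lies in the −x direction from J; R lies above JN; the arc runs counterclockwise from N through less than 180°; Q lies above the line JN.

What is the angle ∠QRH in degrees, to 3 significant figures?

67.3°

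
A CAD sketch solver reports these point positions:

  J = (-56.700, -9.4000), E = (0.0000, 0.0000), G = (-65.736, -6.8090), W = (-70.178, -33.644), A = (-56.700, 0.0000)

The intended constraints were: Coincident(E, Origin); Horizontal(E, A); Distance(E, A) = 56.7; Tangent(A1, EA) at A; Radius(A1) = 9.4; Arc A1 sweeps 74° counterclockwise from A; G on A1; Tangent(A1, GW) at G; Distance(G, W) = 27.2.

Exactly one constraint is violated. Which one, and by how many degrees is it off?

Tangent(A1, GW) at G — off by 6.60°.

E = (0.00, 0.00) ✓; E.y = 0.00, A.y = 0.00 ✓; |EA| = 56.70 ✓; ∠(JA, AE) = 90.00° ✓; |JA| = 9.400 ✓; bearing(J→G) − bearing(J→A) = 74.00° ✓; |JG| = 9.400 ✓; ∠(JG, GW) = 83.40° ✗; |GW| = 27.20 ✓.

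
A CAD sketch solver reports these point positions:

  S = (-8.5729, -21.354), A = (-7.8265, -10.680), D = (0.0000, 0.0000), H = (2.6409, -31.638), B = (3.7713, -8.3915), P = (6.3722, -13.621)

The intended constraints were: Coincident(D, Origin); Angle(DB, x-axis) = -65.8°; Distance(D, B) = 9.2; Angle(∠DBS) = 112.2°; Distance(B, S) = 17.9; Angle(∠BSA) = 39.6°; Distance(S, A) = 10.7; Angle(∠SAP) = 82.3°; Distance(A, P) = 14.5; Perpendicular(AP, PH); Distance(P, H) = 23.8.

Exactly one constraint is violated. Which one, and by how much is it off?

Distance(P, H) = 23.8 — off by 5.40.

D = (0.00, 0.00) ✓; DB at -65.80° ✓; |DB| = 9.200 ✓; ∠DBS = 112.2° ✓; |BS| = 17.90 ✓; ∠BSA = 39.60° ✓; |SA| = 10.70 ✓; ∠SAP = 82.30° ✓; |AP| = 14.50 ✓; ∠(AP, PH) = 90.00° ✓; |PH| = 18.40 ✗.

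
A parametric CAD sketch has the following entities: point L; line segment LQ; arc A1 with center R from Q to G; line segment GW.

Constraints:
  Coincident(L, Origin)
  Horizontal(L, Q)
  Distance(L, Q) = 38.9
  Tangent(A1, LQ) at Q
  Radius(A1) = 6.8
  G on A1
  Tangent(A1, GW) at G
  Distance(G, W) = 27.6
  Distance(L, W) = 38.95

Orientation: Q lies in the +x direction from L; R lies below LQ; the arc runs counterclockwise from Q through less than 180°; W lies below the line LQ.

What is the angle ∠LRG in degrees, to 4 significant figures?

8.417°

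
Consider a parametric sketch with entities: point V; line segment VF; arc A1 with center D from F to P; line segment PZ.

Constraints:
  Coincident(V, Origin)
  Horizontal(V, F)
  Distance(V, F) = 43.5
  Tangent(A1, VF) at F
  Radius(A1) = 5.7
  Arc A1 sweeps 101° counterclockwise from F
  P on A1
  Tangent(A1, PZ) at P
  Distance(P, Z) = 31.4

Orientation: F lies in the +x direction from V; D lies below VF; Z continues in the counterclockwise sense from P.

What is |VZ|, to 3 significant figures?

57.8

V is at the origin; VF is horizontal with |VF| = 43.5 and F on the +x side, so F = (43.5, 0.00). Since A1 is tangent to VF there, DF ⟂ VF, so D = F + (0, -5.7) = (43.5, -5.70). On A1, F sits at bearing 90° from D; a 101° counterclockwise sweep puts P at bearing 191°, so P = D + 5.7·(cos 191°, sin 191°) = (37.9, -6.79). Tangency of A1 to PZ means the radius DP is perpendicular to PZ, so PZ runs along (−sin 191°, cos 191°); with |PZ| = 31.4, Z = (43.9, -37.6). Then |VZ| = |Z − V| = 57.8.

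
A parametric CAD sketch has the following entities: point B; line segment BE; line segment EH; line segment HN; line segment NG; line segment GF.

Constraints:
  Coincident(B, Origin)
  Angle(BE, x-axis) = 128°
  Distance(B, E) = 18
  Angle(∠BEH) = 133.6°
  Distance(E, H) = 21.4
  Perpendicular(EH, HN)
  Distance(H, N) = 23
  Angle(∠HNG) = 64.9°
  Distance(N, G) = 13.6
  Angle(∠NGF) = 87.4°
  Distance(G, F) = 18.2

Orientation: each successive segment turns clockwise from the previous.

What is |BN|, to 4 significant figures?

35.25

∠BEH = 133.6° gives EH at 81.60° from the x-axis; with |EH| = 21.4, H = (-7.956, 35.35). The perpendicularity gives HN at right angles to EH, so HN runs at -8.400°; with |HN| = 23.0, N = (14.80, 31.99). Then |BN| = |N − B| = 35.25.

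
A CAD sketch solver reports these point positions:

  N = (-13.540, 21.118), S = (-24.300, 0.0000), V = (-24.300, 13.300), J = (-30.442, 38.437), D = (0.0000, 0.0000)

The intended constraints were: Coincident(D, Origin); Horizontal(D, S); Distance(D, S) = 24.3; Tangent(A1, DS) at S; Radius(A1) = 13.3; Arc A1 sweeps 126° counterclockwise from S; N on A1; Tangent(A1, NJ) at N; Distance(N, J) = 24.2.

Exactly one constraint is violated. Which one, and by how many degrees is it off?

Tangent(A1, NJ) at N — off by 8.30°.

D = (0.00, 0.00) ✓; D.y = 0.00, S.y = 0.00 ✓; |DS| = 24.30 ✓; ∠(VS, SD) = 90.00° ✓; |VS| = 13.30 ✓; bearing(V→N) − bearing(V→S) = 126.0° ✓; |VN| = 13.30 ✓; ∠(VN, NJ) = 81.70° ✗; |NJ| = 24.20 ✓.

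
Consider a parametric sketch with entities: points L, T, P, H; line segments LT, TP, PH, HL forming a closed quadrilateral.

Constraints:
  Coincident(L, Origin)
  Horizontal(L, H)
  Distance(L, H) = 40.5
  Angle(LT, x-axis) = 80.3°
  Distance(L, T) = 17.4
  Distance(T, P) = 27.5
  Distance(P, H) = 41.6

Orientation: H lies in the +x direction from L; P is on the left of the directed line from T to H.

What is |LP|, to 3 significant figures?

43.1

L is at the origin; LH is horizontal with |LH| = 40.5 and H in +x, so H = (40.5, 0). LT runs at 80.3° with |LT| = 17.4, so T = (2.93, 17.2). P is determined by |TP| = 27.5 and |PH| = 41.6 together: it lies at the intersection of circle(T, 27.5) and circle(H, 41.6). With |TH| = 41.3, the foot of the radical line on TH is 8.85 from T and the perpendicular offset is √(27.5² − 8.85²) = 26.0. Taking the left-of-TH solution: P = (21.8, 37.2).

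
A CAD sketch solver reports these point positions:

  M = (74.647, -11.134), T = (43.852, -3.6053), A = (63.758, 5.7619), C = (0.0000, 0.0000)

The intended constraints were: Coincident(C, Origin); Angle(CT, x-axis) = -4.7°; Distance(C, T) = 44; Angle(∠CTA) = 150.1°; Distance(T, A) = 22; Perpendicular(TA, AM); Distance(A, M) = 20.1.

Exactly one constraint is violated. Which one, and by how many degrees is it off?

Perpendicular(TA, AM) — off by 7.60°.

C = (0.00, 0.00) ✓; CT at -4.700° ✓; |CT| = 44.00 ✓; ∠CTA = 150.1° ✓; |TA| = 22.00 ✓; ∠(TA, AM) = 82.40° ✗; |AM| = 20.10 ✓.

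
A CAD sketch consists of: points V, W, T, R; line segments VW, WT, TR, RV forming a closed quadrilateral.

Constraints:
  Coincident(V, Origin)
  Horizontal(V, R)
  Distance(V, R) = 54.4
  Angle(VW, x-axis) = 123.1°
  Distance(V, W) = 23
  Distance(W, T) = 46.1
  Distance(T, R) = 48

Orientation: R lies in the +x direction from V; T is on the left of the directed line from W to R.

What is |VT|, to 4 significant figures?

49.37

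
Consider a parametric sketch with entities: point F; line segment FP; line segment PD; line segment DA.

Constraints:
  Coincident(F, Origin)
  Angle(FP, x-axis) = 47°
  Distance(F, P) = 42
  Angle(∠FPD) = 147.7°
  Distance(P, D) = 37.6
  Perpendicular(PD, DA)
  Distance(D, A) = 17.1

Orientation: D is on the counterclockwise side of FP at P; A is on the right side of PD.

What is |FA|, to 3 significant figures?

83.1

∠FPD = 147.7°, so PD runs at 47.0° + (180° − 147.7°) = 79.3° from the x-axis; with |PD| = 37.6, D = P + 37.6·(cos 79.3°, sin 79.3°) = (35.6, 67.7). PD is perpendicular to DA; with |DA| = 17.1 on the right of PD, A = D + 17.1·(0.983, -0.186) = (52.4, 64.5). Then |FA| = |A − F| = 83.1.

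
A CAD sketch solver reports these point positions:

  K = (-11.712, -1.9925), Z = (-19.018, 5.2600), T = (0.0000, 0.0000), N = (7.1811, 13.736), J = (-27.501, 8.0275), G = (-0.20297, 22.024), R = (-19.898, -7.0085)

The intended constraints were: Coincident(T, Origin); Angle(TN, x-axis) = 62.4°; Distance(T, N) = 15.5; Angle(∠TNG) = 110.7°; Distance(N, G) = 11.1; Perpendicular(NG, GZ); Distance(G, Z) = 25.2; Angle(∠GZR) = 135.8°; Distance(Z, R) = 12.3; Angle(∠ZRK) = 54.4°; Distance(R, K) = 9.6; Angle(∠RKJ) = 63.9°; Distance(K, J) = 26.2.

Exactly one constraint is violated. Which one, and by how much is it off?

Distance(K, J) = 26.2 — off by 7.50.

T = (0.00, 0.00) ✓; TN at 62.40° ✓; |TN| = 15.50 ✓; ∠TNG = 110.7° ✓; |NG| = 11.10 ✓; ∠(NG, GZ) = 90.00° ✓; |GZ| = 25.20 ✓; ∠GZR = 135.8° ✓; |ZR| = 12.30 ✓; ∠ZRK = 54.40° ✓; |RK| = 9.601 ✓; ∠RKJ = 63.90° ✓; |KJ| = 18.70 ✗.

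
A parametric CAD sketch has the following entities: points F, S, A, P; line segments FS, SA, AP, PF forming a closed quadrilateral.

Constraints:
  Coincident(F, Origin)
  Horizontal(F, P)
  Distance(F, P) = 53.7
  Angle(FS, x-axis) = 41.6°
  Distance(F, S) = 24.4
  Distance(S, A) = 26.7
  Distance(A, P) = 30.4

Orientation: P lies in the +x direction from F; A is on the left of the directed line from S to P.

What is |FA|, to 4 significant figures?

50.66

Checks: FS at 41.60° ✓; |SA| = 26.70 ✓; |AP| = 30.40 ✓.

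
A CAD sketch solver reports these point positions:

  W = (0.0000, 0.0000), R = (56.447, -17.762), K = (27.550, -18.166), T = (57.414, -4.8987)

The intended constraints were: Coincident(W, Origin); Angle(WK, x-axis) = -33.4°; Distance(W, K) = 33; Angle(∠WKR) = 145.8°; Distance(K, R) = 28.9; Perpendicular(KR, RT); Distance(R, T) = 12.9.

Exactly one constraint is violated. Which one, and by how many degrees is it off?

Perpendicular(KR, RT) — off by 5.10°.

W = (0.00, 0.00) ✓; WK at -33.40° ✓; |WK| = 33.00 ✓; ∠WKR = 145.8° ✓; |KR| = 28.90 ✓; ∠(KR, RT) = 84.90° ✗; |RT| = 12.90 ✓.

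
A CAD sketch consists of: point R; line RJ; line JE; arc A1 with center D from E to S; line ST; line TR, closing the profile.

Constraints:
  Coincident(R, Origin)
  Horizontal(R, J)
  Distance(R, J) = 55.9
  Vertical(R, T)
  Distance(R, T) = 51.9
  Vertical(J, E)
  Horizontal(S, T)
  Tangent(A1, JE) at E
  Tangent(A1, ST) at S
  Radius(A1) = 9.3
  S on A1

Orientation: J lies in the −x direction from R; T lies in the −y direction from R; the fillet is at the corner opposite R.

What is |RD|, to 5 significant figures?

63.137

R is at the origin; R and J share the same y with |RJ| = 55.9 and J on the −x side, so J = (-55.900, 0.0000). R and T share the same x with |RT| = 51.9 and T on the −y side, so T = (0.0000, -51.900). The virtual corner opposite R is at (-55.900, -51.900). Tangency of A1 to JE means the radius DE is perpendicular to JE and A1 meets ST tangentially, so DS is at right angles to ST, with radius 9.3, so the center D sits 9.3 in from both sides at D = (-46.600, -42.600). Then |RD| = |D − R| = 63.137.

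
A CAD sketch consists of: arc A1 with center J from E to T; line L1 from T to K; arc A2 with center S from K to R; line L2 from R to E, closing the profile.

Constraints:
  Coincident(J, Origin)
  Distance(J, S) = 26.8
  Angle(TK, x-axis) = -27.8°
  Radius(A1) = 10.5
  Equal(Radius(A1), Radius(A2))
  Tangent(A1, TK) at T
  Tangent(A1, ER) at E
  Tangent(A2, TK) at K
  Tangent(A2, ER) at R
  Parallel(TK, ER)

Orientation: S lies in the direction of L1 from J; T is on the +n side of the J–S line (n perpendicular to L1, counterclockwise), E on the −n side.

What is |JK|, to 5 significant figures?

28.784

The slot axis is L1's direction at -27.8°, so u = (cos -27.8°, sin -27.8°) = (0.88458, -0.46639) and n = (−sin -27.8°, cos -27.8°) = (0.46639, 0.88458). J is at the origin and S lies 26.8 along u from J, so S = 26.8·u = (23.707, -12.499). Tangency of A1 to both parallel lines with radius 10.5 puts T and E at J ± 10.5·n: T = (4.8971, 9.2881), E = (-4.8971, -9.2881). Equal radii place K and R the same way about S: K = S + 10.5·n = (28.604, -3.2111), R = S − 10.5·n = (18.810, -21.787). Then |JK| = |K − J| = 28.784.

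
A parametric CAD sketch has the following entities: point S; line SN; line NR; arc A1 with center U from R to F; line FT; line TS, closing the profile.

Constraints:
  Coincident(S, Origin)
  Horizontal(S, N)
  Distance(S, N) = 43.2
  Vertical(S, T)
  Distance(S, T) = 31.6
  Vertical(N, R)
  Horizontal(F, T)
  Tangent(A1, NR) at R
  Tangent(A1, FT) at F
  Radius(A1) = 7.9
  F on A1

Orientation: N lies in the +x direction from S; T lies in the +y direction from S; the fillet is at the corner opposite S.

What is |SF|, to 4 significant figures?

47.38

S is at the origin; SN is horizontal with |SN| = 43.2 and N on the +x side, so N = (43.20, 0.000). ST is vertical with |ST| = 31.6 and T on the +y side, so T = (0.000, 31.60). The virtual corner opposite S is at (43.20, 31.60). A1 meets NR tangentially, so UR is at right angles to NR and since A1 is tangent to FT there, UF ⟂ FT, with radius 7.9, so the center U sits 7.9 in from both sides at U = (35.30, 23.70). That places the tangent points at R = (43.20, 23.70) on NR and F = (35.30, 31.60) on FT. Then |SF| = |F − S| = 47.38.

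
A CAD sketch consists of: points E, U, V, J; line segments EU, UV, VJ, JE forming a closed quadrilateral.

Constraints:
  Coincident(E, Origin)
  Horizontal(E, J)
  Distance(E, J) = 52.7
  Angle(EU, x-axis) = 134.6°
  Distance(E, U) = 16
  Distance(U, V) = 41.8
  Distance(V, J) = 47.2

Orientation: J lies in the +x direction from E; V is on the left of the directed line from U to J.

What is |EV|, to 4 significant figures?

42.57

E is at the origin; EJ is horizontal with |EJ| = 52.7 and J in +x, so J = (52.7, 0). EU runs at 134.6° with |EU| = 16.0, so U = (-11.23, 11.39). V is determined by |UV| = 41.8 and |VJ| = 47.2 together: it lies at the intersection of circle(U, 41.8) and circle(J, 47.2). With |UJ| = 64.94, the foot of the radical line on UJ is 28.77 from U and the perpendicular offset is √(41.8² − 28.77²) = 30.32. Taking the left-of-UJ solution: V = (22.41, 36.20).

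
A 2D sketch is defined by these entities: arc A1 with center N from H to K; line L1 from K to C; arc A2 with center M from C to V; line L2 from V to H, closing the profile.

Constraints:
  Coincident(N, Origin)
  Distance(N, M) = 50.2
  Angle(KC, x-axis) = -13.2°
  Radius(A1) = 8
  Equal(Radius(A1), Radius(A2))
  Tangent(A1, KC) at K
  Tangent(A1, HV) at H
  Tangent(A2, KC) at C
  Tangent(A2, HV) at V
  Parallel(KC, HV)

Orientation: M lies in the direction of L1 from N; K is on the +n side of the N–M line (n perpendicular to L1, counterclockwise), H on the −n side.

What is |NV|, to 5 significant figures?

50.833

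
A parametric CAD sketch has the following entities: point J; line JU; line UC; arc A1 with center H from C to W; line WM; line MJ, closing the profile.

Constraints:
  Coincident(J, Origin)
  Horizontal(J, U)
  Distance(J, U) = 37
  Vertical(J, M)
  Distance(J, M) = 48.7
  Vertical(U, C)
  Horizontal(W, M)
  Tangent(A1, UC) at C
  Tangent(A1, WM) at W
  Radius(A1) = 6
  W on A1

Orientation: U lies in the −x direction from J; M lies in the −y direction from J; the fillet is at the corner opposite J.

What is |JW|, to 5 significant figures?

57.729

The virtual corner opposite J is at (-37.000, -48.700). Tangency of A1 to UC means the radius HC is perpendicular to UC and A1 meets WM tangentially, so HW is at right angles to WM, with radius 6.0, so the center H sits 6.0 in from both sides at H = (-31.000, -42.700). That places the tangent points at C = (-37.000, -42.700) on UC and W = (-31.000, -48.700) on WM. Then |JW| = |W − J| = 57.729.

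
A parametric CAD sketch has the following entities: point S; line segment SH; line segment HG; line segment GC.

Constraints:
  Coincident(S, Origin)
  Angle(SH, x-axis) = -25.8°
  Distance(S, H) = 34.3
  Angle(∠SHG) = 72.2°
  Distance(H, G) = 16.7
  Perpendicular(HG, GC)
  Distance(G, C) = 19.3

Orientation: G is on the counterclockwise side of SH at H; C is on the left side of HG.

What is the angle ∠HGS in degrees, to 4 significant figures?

79.23°

S is at the origin; SH runs at -25.8° with length 34.3, so H = 34.3·(cos -25.8°, sin -25.8°) = (30.88, -14.93). ∠SHG = 72.2°, so HG runs at -25.8° + (180° − 72.2°) = 82.00° from the x-axis; with |HG| = 16.7, G = H + 16.7·(cos 82.00°, sin 82.00°) = (33.21, 1.609). Then cos ∠HGS = GH·GS / (|GH||GS|), giving 79.23°.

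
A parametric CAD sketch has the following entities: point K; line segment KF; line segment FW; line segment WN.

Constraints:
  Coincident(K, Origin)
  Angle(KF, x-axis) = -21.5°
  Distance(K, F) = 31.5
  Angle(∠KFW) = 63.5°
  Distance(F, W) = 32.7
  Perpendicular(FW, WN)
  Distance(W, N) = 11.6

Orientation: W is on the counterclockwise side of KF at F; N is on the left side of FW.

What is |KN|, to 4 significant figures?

24.96

∠KFW = 63.5°, so FW runs at -21.5° + (180° − 63.5°) = 95.00° from the x-axis; with |FW| = 32.7, W = F + 32.7·(cos 95.00°, sin 95.00°) = (26.46, 21.03). FW is perpendicular to WN; with |WN| = 11.6 on the left of FW, N = W + 11.6·(-0.9962, -0.08716) = (14.90, 20.02). Then |KN| = |N − K| = 24.96.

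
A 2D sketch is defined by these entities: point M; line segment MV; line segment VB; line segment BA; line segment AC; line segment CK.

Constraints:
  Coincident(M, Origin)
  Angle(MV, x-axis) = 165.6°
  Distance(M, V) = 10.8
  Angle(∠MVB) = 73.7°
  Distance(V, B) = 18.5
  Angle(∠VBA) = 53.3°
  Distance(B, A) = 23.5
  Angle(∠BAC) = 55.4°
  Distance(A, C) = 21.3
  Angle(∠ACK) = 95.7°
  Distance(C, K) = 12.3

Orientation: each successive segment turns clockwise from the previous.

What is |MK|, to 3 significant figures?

17.8

M is at the origin; MV runs at 165.6° with length 10.8, so V = (-10.5, 2.69). ∠MVB = 73.7° gives VB at 59.3° from the x-axis; with |VB| = 18.5, B = (-1.02, 18.6). ∠VBA = 53.3° gives BA at -67.4° from the x-axis; with |BA| = 23.5, A = (8.02, -3.10). ∠BAC = 55.4° gives AC at 168° from the x-axis; with |AC| = 21.3, C = (-12.8, 1.33). ∠ACK = 95.7° gives CK at 83.7° from the x-axis; with |CK| = 12.3, K = (-11.5, 13.6). Then |MK| = |K − M| = 17.8.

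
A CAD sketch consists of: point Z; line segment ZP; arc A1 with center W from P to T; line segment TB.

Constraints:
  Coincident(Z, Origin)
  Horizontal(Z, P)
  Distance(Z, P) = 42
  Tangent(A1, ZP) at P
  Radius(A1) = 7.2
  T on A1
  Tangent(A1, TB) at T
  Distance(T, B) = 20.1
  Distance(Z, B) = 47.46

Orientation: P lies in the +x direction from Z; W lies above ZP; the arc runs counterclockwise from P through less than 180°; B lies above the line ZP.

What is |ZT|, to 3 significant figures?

49.4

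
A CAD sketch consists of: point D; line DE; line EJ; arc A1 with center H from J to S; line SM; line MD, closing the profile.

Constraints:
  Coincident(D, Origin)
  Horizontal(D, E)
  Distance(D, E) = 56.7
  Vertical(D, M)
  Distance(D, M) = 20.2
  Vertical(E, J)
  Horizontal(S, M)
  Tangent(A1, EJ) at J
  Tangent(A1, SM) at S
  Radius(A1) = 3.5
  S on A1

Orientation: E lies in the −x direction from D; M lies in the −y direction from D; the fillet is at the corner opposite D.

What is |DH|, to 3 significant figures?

55.8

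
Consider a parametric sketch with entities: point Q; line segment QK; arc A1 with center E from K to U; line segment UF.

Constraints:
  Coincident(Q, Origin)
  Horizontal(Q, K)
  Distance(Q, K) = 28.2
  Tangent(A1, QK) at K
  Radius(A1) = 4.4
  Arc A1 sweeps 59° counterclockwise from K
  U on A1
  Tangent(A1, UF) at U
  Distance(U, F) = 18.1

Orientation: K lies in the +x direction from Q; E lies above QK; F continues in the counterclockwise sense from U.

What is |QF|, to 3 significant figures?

44.9

On A1, K sits at bearing -90° from E; a 59° counterclockwise sweep puts U at bearing -31°, so U = E + 4.4·(cos -31°, sin -31°) = (32.0, 2.13). Since A1 is tangent to UF there, EU ⟂ UF, so UF runs along (−sin -31°, cos -31°); with |UF| = 18.1, F = (41.3, 17.6). Then |QF| = |F − Q| = 44.9.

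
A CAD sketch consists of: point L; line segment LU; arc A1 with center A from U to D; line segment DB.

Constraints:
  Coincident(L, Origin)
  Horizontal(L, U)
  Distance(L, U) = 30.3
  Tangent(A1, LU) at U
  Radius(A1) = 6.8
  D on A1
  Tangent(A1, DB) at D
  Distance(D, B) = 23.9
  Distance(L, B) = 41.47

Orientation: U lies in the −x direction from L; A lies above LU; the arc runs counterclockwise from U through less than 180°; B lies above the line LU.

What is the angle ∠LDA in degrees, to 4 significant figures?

153.4°

Checks: |LU| = 30.30 ✓; |AD| = 6.800 ✓; ∠(AD, DB) = 90.00° ✓; |DB| = 23.90 ✓; |LB| = 41.47 ✓.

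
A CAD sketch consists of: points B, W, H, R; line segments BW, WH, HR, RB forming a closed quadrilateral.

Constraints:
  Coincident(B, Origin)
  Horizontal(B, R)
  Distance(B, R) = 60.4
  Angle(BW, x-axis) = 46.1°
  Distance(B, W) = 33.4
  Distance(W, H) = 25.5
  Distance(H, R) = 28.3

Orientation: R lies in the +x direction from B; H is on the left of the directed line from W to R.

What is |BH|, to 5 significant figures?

54.994

Checks: B.y = 0.00, R.y = 0.00 ✓; |WH| = 25.50 ✓; |HR| = 28.30 ✓.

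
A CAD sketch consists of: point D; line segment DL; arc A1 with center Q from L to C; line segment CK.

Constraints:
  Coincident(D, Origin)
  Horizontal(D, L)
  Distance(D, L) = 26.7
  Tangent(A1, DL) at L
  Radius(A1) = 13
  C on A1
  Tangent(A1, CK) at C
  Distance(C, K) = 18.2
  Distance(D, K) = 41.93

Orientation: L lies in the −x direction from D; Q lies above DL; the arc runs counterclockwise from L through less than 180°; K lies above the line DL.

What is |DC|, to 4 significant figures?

23.99

D is at the origin; D and L share the same y with |DL| = 26.7 and L on the −x side, so L = (-26.70, 0.000). The tangent condition forces QL to be normal to DL, so Q = L + (0, 13) = (-26.70, 13.00). Since QC ⟂ CK (tangency), |QK| = √(13.0² + 18.2²) = 22.37 regardless of where C sits on A1. So K lies on both circle(D, 41.93) and circle(Q, 22.37); the above-DL intersection is K = (-23.00, 35.06). C is the foot of the tangent from K: C = (-15.02, 18.70).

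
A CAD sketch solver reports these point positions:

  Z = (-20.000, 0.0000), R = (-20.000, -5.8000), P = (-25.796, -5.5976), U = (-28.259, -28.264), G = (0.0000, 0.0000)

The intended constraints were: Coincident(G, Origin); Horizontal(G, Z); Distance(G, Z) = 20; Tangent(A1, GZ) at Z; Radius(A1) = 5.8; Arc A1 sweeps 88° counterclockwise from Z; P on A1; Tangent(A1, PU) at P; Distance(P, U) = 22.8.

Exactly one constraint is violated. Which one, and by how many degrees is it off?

Tangent(A1, PU) at P — off by 4.20°.

G = (0.00, 0.00) ✓; G.y = 0.00, Z.y = 0.00 ✓; |GZ| = 20.00 ✓; ∠(RZ, ZG) = 90.00° ✓; |RZ| = 5.800 ✓; bearing(R→P) − bearing(R→Z) = 88.00° ✓; |RP| = 5.800 ✓; ∠(RP, PU) = 94.20° ✗; |PU| = 22.80 ✓.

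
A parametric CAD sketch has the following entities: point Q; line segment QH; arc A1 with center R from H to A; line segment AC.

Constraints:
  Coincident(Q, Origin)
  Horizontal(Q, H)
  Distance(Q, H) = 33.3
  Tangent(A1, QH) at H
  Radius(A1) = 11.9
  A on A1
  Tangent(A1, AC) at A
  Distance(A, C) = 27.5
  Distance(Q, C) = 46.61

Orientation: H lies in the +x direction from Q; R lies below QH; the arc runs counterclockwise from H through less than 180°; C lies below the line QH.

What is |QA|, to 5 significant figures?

24.971

Checks: Q = (0.00, 0.00) ✓; ∠(RH, HQ) = 90.00° ✓; |RH| = 11.90 ✓; |RA| = 11.90 ✓; ∠(RA, AC) = 90.00° ✓; |AC| = 27.50 ✓; |QC| = 46.61 ✓.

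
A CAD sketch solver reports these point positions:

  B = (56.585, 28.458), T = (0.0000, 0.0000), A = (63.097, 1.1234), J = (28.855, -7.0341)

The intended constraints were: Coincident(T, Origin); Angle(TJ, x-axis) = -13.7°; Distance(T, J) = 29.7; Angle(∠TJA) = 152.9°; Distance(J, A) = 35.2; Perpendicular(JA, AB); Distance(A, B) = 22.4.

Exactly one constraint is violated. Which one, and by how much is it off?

Distance(A, B) = 22.4 — off by 5.70.

T = (0.00, 0.00) ✓; TJ at -13.70° ✓; |TJ| = 29.70 ✓; ∠TJA = 152.9° ✓; |JA| = 35.20 ✓; ∠(JA, AB) = 90.00° ✓; |AB| = 28.10 ✗.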